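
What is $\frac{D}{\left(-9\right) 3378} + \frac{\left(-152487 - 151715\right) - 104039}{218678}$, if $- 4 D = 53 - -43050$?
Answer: $- \frac{20109846847}{13296497112} \approx -1.5124$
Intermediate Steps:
$D = - \frac{43103}{4}$ ($D = - \frac{53 - -43050}{4} = - \frac{53 + 43050}{4} = \left(- \frac{1}{4}\right) 43103 = - \frac{43103}{4} \approx -10776.0$)
$\frac{D}{\left(-9\right) 3378} + \frac{\left(-152487 - 151715\right) - 104039}{218678} = - \frac{43103}{4 \left(\left(-9\right) 3378\right)} + \frac{\left(-152487 - 151715\right) - 104039}{218678} = - \frac{43103}{4 \left(-30402\right)} + \left(-304202 - 104039\right) \frac{1}{218678} = \left(- \frac{43103}{4}\right) \left(- \frac{1}{30402}\right) - \frac{408241}{218678} = \frac{43103}{121608} - \frac{408241}{218678} = - \frac{20109846847}{13296497112}$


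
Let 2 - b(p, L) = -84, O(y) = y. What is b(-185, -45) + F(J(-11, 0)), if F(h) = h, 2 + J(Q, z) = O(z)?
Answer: 84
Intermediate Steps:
b(p, L) = 86 (b(p, L) = 2 - 1*(-84) = 2 + 84 = 86)
J(Q, z) = -2 + z
b(-185, -45) + F(J(-11, 0)) = 86 + (-2 + 0) = 86 - 2 = 84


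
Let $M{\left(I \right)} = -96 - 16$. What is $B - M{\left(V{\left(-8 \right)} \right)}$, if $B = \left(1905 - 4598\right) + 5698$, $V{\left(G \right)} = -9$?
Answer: $3117$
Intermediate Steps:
$B = 3005$ ($B = -2693 + 5698 = 3005$)
$M{\left(I \right)} = -112$ ($M{\left(I \right)} = -96 - 16 = -112$)
$B - M{\left(V{\left(-8 \right)} \right)} = 3005 - -112 = 3005 + 112 = 3117$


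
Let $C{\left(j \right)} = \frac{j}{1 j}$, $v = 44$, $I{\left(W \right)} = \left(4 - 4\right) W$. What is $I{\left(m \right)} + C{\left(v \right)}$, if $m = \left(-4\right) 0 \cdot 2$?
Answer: $1$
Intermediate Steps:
$m = 0$ ($m = 0 \cdot 2 = 0$)
$I{\left(W \right)} = 0$ ($I{\left(W \right)} = 0 W = 0$)
$C{\left(j \right)} = 1$ ($C{\left(j \right)} = \frac{j}{j} = 1$)
$I{\left(m \right)} + C{\left(v \right)} = 0 + 1 = 1$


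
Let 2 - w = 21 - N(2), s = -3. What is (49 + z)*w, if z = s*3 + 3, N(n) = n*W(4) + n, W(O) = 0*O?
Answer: -731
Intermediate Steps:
W(O) = 0
N(n) = n (N(n) = n*0 + n = 0 + n = n)
z = -6 (z = -3*3 + 3 = -9 + 3 = -6)
w = -17 (w = 2 - (21 - 1*2) = 2 - (21 - 2) = 2 - 1*19 = 2 - 19 = -17)
(49 + z)*w = (49 - 6)*(-17) = 43*(-17) = -731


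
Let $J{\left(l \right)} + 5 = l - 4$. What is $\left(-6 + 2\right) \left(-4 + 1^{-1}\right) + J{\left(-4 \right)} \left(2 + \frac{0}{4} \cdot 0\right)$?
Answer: $-14$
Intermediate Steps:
$J{\left(l \right)} = -9 + l$ ($J{\left(l \right)} = -5 + \left(l - 4\right) = -5 + \left(-4 + l\right) = -9 + l$)
$\left(-6 + 2\right) \left(-4 + 1^{-1}\right) + J{\left(-4 \right)} \left(2 + \frac{0}{4} \cdot 0\right) = \left(-6 + 2\right) \left(-4 + 1^{-1}\right) + \left(-9 - 4\right) \left(2 + \frac{0}{4} \cdot 0\right) = - 4 \left(-4 + 1\right) - 13 \left(2 + 0 \cdot \frac{1}{4} \cdot 0\right) = \left(-4\right) \left(-3\right) - 13 \left(2 + 0 \cdot 0\right) = 12 - 13 \left(2 + 0\right) = 12 - 26 = -14$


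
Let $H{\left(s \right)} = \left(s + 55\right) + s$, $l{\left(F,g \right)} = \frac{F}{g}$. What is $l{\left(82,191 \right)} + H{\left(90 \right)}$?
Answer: $\frac{44967}{191} \approx 235.43$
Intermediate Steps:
$H{\left(s \right)} = 55 + 2 s$ ($H{\left(s \right)} = \left(55 + s\right) + s = 55 + 2 s$)
$l{\left(82,191 \right)} + H{\left(90 \right)} = \frac{82}{191} + \left(55 + 2 \cdot 90\right) = 82 \cdot \frac{1}{191} + \left(55 + 180\right) = \frac{82}{191} + 235 = \frac{44967}{191}$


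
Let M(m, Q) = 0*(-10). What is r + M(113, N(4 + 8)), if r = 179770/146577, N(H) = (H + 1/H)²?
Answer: 179770/146577 ≈ 1.2265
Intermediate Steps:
M(m, Q) = 0
r = 179770/146577 (r = 179770*(1/146577) = 179770/146577 ≈ 1.2265)
r + M(113, N(4 + 8)) = 179770/146577 + 0 = 179770/146577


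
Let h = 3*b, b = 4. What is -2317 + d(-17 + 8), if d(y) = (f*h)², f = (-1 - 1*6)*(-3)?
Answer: 61187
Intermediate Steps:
h = 12 (h = 3*4 = 12)
f = 21 (f = (-1 - 6)*(-3) = -7*(-3) = 21)
d(y) = 63504 (d(y) = (21*12)² = 252² = 63504)
-2317 + d(-17 + 8) = -2317 + 63504 = 61187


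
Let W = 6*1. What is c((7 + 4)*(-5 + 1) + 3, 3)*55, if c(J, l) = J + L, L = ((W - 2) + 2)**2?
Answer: -275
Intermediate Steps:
W = 6
L = 36 (L = ((6 - 2) + 2)**2 = (4 + 2)**2 = 6**2 = 36)
c(J, l) = 36 + J (c(J, l) = J + 36 = 36 + J)
c((7 + 4)*(-5 + 1) + 3, 3)*55 = (36 + ((7 + 4)*(-5 + 1) + 3))*55 = (36 + (11*(-4) + 3))*55 = (36 + (-44 + 3))*55 = (36 - 41)*55 = -5*55 = -275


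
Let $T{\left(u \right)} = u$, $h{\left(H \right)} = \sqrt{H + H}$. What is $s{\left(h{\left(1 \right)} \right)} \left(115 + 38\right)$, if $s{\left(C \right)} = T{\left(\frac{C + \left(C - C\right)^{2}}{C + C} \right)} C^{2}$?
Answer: $153$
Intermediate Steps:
$h{\left(H \right)} = \sqrt{2} \sqrt{H}$ ($h{\left(H \right)} = \sqrt{2 H} = \sqrt{2} \sqrt{H}$)
$s{\left(C \right)} = \frac{C^{2}}{2}$ ($s{\left(C \right)} = \frac{C + \left(C - C\right)^{2}}{C + C} C^{2} = \frac{C + 0^{2}}{2 C} C^{2} = \left(C + 0\right) \frac{1}{2 C} C^{2} = C \frac{1}{2 C} C^{2} = \frac{C^{2}}{2}$)
$s{\left(h{\left(1 \right)} \right)} \left(115 + 38\right) = \frac{\left(\sqrt{2} \sqrt{1}\right)^{2}}{2} \left(115 + 38\right) = \frac{\left(\sqrt{2} \cdot 1\right)^{2}}{2} \cdot 153 = \frac{\left(\sqrt{2}\right)^{2}}{2} \cdot 153 = \frac{1}{2} \cdot 2 \cdot 153 = 1 \cdot 153 = 153$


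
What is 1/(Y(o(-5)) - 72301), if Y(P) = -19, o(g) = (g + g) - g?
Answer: -1/72320 ≈ -1.3827e-5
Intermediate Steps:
o(g) = g (o(g) = 2*g - g = g)
1/(Y(o(-5)) - 72301) = 1/(-19 - 72301) = 1/(-72320) = -1/72320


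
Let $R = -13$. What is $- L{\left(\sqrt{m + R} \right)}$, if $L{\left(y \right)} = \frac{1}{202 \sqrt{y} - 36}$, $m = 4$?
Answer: $\frac{1}{2 \left(18 - 101 \sqrt{3} \sqrt{i}\right)} \approx -0.0019963 + 0.0023363 i$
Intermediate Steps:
$L{\left(y \right)} = \frac{1}{-36 + 202 \sqrt{y}}$
$- L{\left(\sqrt{m + R} \right)} = - \frac{1}{2 \left(-18 + 101 \sqrt{\sqrt{4 - 13}}\right)} = - \frac{1}{2 \left(-18 + 101 \sqrt{\sqrt{-9}}\right)} = - \frac{1}{2 \left(-18 + 101 \sqrt{3 i}\right)} = - \frac{1}{2 \left(-18 + 101 \sqrt{3} \sqrt{i}\right)}$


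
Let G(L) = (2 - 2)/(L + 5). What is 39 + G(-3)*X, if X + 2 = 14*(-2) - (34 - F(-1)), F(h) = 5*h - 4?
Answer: 39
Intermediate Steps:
G(L) = 0 (G(L) = 0/(5 + L) = 0)
F(h) = -4 + 5*h
X = -73 (X = -2 + (14*(-2) - (34 - (-4 + 5*(-1)))) = -2 + (-28 - (34 - (-4 - 5))) = -2 + (-28 - (34 - 1*(-9))) = -2 + (-28 - (34 + 9)) = -2 + (-28 - 1*43) = -2 + (-28 - 43) = -2 - 71 = -73)
39 + G(-3)*X = 39 + 0*(-73) = 39 + 0 = 39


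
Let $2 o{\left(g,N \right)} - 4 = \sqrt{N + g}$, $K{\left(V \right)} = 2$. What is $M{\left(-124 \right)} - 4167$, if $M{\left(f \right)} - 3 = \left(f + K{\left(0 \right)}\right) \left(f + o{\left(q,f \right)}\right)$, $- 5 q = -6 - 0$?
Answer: $10720 - \frac{61 i \sqrt{3070}}{5} \approx 10720.0 - 675.97 i$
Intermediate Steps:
$q = \frac{6}{5}$ ($q = - \frac{-6 - 0}{5} = - \frac{-6 + 0}{5} = \left(- \frac{1}{5}\right) \left(-6\right) = \frac{6}{5} \approx 1.2$)
$o{\left(g,N \right)} = 2 + \frac{\sqrt{N + g}}{2}$
$M{\left(f \right)} = 3 + \left(2 + f\right) \left(2 + f + \frac{\sqrt{\frac{6}{5} + f}}{2}\right)$ ($M{\left(f \right)} = 3 + \left(f + 2\right) \left(f + \left(2 + \frac{\sqrt{f + \frac{6}{5}}}{2}\right)\right) = 3 + \left(2 + f\right) \left(f + \left(2 + \frac{\sqrt{\frac{6}{5} + f}}{2}\right)\right) = 3 + \left(2 + f\right) \left(2 + f + \frac{\sqrt{\frac{6}{5} + f}}{2}\right)$)
$M{\left(-124 \right)} - 4167 = \left(7 + \left(-124\right)^{2} + 4 \left(-124\right) + \frac{\sqrt{30 + 25 \left(-124\right)}}{5} + \frac{1}{10} \left(-124\right) \sqrt{30 + 25 \left(-124\right)}\right) - 4167 = \left(7 + 15376 - 496 + \frac{\sqrt{30 - 3100}}{5} + \frac{1}{10} \left(-124\right) \sqrt{30 - 3100}\right) - 4167 = \left(7 + 15376 - 496 + \frac{\sqrt{-3070}}{5} + \frac{1}{10} \left(-124\right) \sqrt{-3070}\right) - 4167 = \left(7 + 15376 - 496 + \frac{i \sqrt{3070}}{5} + \frac{1}{10} \left(-124\right) i \sqrt{3070}\right) - 4167 = \left(7 + 15376 - 496 + \frac{i \sqrt{3070}}{5} - \frac{62 i \sqrt{3070}}{5}\right) - 4167 = \left(14887 - \frac{61 i \sqrt{3070}}{5}\right) - 4167 = 10720 - \frac{61 i \sqrt{3070}}{5}$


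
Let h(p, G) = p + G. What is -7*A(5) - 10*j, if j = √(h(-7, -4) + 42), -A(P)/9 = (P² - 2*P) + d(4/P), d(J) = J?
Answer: 4977/5 - 10*√31 ≈ 939.72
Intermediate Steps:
A(P) = -36/P - 9*P² + 18*P (A(P) = -9*((P² - 2*P) + 4/P) = -9*(P² - 2*P + 4/P) = -36/P - 9*P² + 18*P)
h(p, G) = G + p
j = √31 (j = √((-4 - 7) + 42) = √(-11 + 42) = √31 ≈ 5.5678)
-7*A(5) - 10*j = -63*(-4 + 5²*(2 - 1*5))/5 - 10*√31 = -63*(-4 + 25*(2 - 5))/5 - 10*√31 = -63*(-4 + 25*(-3))/5 - 10*√31 = -63*(-4 - 75)/5 - 10*√31 = -63*(-79)/5 - 10*√31 = -7*(-711/5) - 10*√31 = 4977/5 - 10*√31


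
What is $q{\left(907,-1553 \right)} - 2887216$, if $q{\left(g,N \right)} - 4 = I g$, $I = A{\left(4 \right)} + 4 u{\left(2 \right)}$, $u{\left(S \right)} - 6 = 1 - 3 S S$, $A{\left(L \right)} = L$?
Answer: $-2901724$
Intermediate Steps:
$u{\left(S \right)} = 7 - 3 S^{2}$ ($u{\left(S \right)} = 6 - \left(-1 + 3 S S\right) = 6 - \left(-1 + 3 S^{2}\right) = 7 - 3 S^{2}$)
$I = -16$ ($I = 4 + 4 \left(7 - 3 \cdot 2^{2}\right) = 4 + 4 \left(7 - 12\right) = 4 + 4 \left(-5\right) = 4 - 20 = -16$)
$q{\left(g,N \right)} = 4 - 16 g$
$q{\left(907,-1553 \right)} - 2887216 = \left(4 - 14512\right) - 2887216 = -14508 - 2887216 = -2901724$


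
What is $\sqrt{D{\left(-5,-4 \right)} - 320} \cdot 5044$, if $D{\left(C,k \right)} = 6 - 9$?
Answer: $5044 i \sqrt{323} \approx 90652.0 i$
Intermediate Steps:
$D{\left(C,k \right)} = -3$ ($D{\left(C,k \right)} = 6 - 9 = -3$)
$\sqrt{D{\left(-5,-4 \right)} - 320} \cdot 5044 = \sqrt{-3 - 320} \cdot 5044 = \sqrt{-323} \cdot 5044 = i \sqrt{323} \cdot 5044 = 5044 i \sqrt{323}$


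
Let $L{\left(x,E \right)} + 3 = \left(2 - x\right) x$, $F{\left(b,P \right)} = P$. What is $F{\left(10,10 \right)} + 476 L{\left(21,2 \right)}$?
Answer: $-191342$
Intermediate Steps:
$L{\left(x,E \right)} = -3 + x \left(2 - x\right)$ ($L{\left(x,E \right)} = -3 + \left(2 - x\right) x = -3 + x \left(2 - x\right)$)
$F{\left(10,10 \right)} + 476 L{\left(21,2 \right)} = 10 + 476 \left(-3 - 21^{2} + 2 \cdot 21\right) = 10 + 476 \left(-3 - 441 + 42\right) = 10 + 476 \left(-402\right) = 10 - 191352 = -191342$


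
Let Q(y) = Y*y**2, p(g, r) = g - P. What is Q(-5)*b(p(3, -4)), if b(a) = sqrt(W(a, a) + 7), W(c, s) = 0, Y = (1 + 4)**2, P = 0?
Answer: 625*sqrt(7) ≈ 1653.6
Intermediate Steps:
p(g, r) = g (p(g, r) = g - 1*0 = g + 0 = g)
Y = 25 (Y = 5**2 = 25)
b(a) = sqrt(7) (b(a) = sqrt(0 + 7) = sqrt(7))
Q(y) = 25*y**2
Q(-5)*b(p(3, -4)) = (25*(-5)**2)*sqrt(7) = (25*25)*sqrt(7) = 625*sqrt(7)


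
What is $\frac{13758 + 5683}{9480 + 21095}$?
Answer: $\frac{19441}{30575} \approx 0.63585$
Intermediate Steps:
$\frac{13758 + 5683}{9480 + 21095} = \frac{19441}{30575}$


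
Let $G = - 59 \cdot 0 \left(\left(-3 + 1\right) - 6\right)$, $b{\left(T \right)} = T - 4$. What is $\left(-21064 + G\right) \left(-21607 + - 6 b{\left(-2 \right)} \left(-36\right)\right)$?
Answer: $482428792$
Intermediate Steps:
$b{\left(T \right)} = -4 + T$ ($b{\left(T \right)} = T - 4 = -4 + T$)
$G = 0$ ($G = - 59 \cdot 0 \left(-2 - 6\right) = - 59 \cdot 0 \left(-8\right) = \left(-59\right) 0 = 0$)
$\left(-21064 + G\right) \left(-21607 + - 6 b{\left(-2 \right)} \left(-36\right)\right) = \left(-21064 + 0\right) \left(-21607 + - 6 \left(-4 - 2\right) \left(-36\right)\right) = - 21064 \left(-21607 + \left(-6\right) \left(-6\right) \left(-36\right)\right) = - 21064 \left(-21607 + 36 \left(-36\right)\right) = - 21064 \left(-21607 - 1296\right) = \left(-21064\right) \left(-22903\right) = 482428792$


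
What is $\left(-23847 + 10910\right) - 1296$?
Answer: $-14233$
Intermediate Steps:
$\left(-23847 + 10910\right) - 1296 = -12937 - 1296 = -14233$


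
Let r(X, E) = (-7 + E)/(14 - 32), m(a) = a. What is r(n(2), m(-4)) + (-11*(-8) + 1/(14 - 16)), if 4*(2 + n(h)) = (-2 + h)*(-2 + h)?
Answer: 793/9 ≈ 88.111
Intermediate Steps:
n(h) = -2 + (-2 + h)²/4 (n(h) = -2 + ((-2 + h)*(-2 + h))/4 = -2 + (-2 + h)²/4)
r(X, E) = 7/18 - E/18 (r(X, E) = (-7 + E)/(-18) = (-7 + E)*(-1/18) = 7/18 - E/18)
r(n(2), m(-4)) + (-11*(-8) + 1/(14 - 16)) = (7/18 - 1/18*(-4)) + (-11*(-8) + 1/(14 - 16)) = (7/18 + 2/9) + (88 + 1/(-2)) = 11/18 + (88 - ½) = 11/18 + 175/2 = 793/9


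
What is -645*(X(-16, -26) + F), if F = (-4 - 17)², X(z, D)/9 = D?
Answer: -133515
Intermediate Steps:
X(z, D) = 9*D
F = 441 (F = (-21)² = 441)
-645*(X(-16, -26) + F) = -645*(9*(-26) + 441) = -645*(-234 + 441) = -645*207 = -133515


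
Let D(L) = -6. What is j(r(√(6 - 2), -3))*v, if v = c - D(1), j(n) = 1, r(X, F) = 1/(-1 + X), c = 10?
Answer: 16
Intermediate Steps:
v = 16 (v = 10 - 1*(-6) = 10 + 6 = 16)
j(r(√(6 - 2), -3))*v = 1*16 = 16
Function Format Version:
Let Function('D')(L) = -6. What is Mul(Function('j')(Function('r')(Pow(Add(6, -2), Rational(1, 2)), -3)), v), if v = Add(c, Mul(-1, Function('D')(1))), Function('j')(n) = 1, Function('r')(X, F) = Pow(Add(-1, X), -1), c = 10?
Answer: 16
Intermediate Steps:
v = 16 (v = Add(10, Mul(-1, -6)) = Add(10, 6) = 16)
Mul(Function('j')(Function('r')(Pow(Add(6, -2), Rational(1, 2)), -3)), v) = Mul(1, 16) = 16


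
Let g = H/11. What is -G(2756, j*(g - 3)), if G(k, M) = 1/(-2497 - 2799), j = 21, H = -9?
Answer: 1/5296 ≈ 0.00018882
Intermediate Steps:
g = -9/11 ≈ -0.81818
G(k, M) = -1/5296 (G(k, M) = 1/(-5296) = -1/5296)
-G(2756, j*(g - 3)) = -1*(-1/5296) = 1/5296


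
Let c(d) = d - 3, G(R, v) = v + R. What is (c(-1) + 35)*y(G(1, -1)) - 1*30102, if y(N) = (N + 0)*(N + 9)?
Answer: -30102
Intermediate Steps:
G(R, v) = R + v
y(N) = N*(9 + N)
c(d) = -3 + d
(c(-1) + 35)*y(G(1, -1)) - 1*30102 = ((-3 - 1) + 35)*((1 - 1)*(9 + (1 - 1))) - 1*30102 = (-4 + 35)*(0*(9 + 0)) - 30102 = 31*(0*9) - 30102 = 31*0 - 30102 = 0 - 30102 = -30102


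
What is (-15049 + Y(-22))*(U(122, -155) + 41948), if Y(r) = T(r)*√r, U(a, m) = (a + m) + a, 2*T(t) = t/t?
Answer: -632614813 + 42037*I*√22/2 ≈ -6.3261e+8 + 98586.0*I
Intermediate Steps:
T(t) = ½ (T(t) = (t/t)/2 = (½)*1 = ½)
U(a, m) = m + 2*a
Y(r) = √r/2
(-15049 + Y(-22))*(U(122, -155) + 41948) = (-15049 + √(-22)/2)*((-155 + 2*122) + 41948) = (-15049 + (I*√22)/2)*((-155 + 244) + 41948) = (-15049 + I*√22/2)*(89 + 41948) = (-15049 + I*√22/2)*42037 = -632614813 + 42037*I*√22/2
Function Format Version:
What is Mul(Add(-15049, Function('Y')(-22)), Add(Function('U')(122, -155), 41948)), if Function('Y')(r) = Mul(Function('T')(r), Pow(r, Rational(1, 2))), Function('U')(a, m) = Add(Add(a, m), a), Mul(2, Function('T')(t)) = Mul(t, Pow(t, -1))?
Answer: Add(-632614813, Mul(Rational(42037, 2), I, Pow(22, Rational(1, 2)))) ≈ Add(-6.3261e+8, Mul(98586., I))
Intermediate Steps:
Function('T')(t) = Rational(1, 2) (Function('T')(t) = Mul(Rational(1, 2), Mul(t, Pow(t, -1))) = Mul(Rational(1, 2), 1) = Rational(1, 2))
Function('U')(a, m) = Add(m, Mul(2, a))
Function('Y')(r) = Mul(Rational(1, 2), Pow(r, Rational(1, 2)))
Mul(Add(-15049, Function('Y')(-22)), Add(Function('U')(122, -155), 41948)) = Mul(Add(-15049, Mul(Rational(1, 2), Pow(-22, Rational(1, 2)))), Add(Add(-155, Mul(2, 122)), 41948)) = Mul(Add(-15049, Mul(Rational(1, 2), Mul(I, Pow(22, Rational(1, 2))))), Add(Add(-155, 244), 41948)) = Mul(Add(-15049, Mul(Rational(1, 2), I, Pow(22, Rational(1, 2)))), Add(89, 41948)) = Mul(Add(-15049, Mul(Rational(1, 2), I, Pow(22, Rational(1, 2)))), 42037) = Add(-632614813, Mul(Rational(42037, 2), I, Pow(22, Rational(1, 2))))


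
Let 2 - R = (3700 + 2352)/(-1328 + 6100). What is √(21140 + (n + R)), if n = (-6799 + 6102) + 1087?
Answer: √30643592459/1193 ≈ 146.73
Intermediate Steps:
n = 390 (n = -697 + 1087 = 390)
R = 873/1193 (R = 2 - (3700 + 2352)/(-1328 + 6100) = 2 - 6052/4772 = 2 - 1*1513/1193 = 2 - 1513/1193 = 873/1193 ≈ 0.73177)
√(21140 + (n + R)) = √(21140 + (390 + 873/1193)) = √(21140 + 466143/1193) = √(25686163/1193) = √30643592459/1193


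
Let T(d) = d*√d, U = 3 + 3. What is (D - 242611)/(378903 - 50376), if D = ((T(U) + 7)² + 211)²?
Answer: 8767/109509 + 26656*√6/109509 ≈ 0.67630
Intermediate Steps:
U = 6
T(d) = d^(3/2)
D = (211 + (7 + 6*√6)²)² (D = ((6^(3/2) + 7)² + 211)² = ((6*√6 + 7)² + 211)² = ((7 + 6*√6)² + 211)² = (211 + (7 + 6*√6)²)² ≈ 4.6479e+5)
(D - 242611)/(378903 - 50376) = ((268912 + 79968*√6) - 242611)/(378903 - 50376) = (26301 + 79968*√6)/328527 = (26301 + 79968*√6)*(1/328527) = 8767/109509 + 26656*√6/109509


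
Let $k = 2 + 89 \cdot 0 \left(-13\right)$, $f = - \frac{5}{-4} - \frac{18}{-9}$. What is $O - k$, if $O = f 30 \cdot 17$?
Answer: $\frac{3311}{2} \approx 1655.5$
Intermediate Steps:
$f = \frac{13}{4}$ ($f = \left(-5\right) \left(- \frac{1}{4}\right) - -2 = \frac{5}{4} + 2 = \frac{13}{4} \approx 3.25$)
$O = \frac{3315}{2}$ ($O = \frac{13}{4} \cdot 30 \cdot 17 = \frac{195}{2} \cdot 17 = \frac{3315}{2} \approx 1657.5$)
$k = 2$ ($k = 2 + 89 \cdot 0 = 2 + 0 = 2$)
$O - k = \frac{3315}{2} - 2 = \frac{3311}{2}$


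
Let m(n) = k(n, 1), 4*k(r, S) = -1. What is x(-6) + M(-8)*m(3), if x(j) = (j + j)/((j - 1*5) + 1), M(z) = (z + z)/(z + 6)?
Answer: -4/5 ≈ -0.80000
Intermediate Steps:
k(r, S) = -1/4 (k(r, S) = (1/4)*(-1) = -1/4)
M(z) = 2*z/(6 + z) (M(z) = (2*z)/(6 + z) = 2*z/(6 + z))
m(n) = -1/4
x(j) = 2*j/(-4 + j) (x(j) = (2*j)/((j - 5) + 1) = (2*j)/((-5 + j) + 1) = (2*j)/(-4 + j) = 2*j/(-4 + j))
x(-6) + M(-8)*m(3) = 2*(-6)/(-4 - 6) + (2*(-8)/(6 - 8))*(-1/4) = 2*(-6)/(-10) + (2*(-8)/(-2))*(-1/4) = 2*(-6)*(-1/10) + (2*(-8)*(-1/2))*(-1/4) = 6/5 + 8*(-1/4) = 6/5 - 2 = -4/5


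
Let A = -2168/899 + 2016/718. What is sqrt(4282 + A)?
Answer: sqrt(446061898811922)/322741 ≈ 65.440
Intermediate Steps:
A = 127880/322741 (A = -2168*1/899 + 2016*(1/718) = -2168/899 + 1008/359 = 127880/322741 ≈ 0.39623)
sqrt(4282 + A) = sqrt(4282 + 127880/322741) = sqrt(1382104842/322741) = sqrt(446061898811922)/322741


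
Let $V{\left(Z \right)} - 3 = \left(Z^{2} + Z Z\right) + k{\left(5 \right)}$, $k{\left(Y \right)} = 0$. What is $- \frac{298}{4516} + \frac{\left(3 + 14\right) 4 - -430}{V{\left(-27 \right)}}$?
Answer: $\frac{302265}{1099646} \approx 0.27487$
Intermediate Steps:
$V{\left(Z \right)} = 3 + 2 Z^{2}$ ($V{\left(Z \right)} = 3 + \left(\left(Z^{2} + Z Z\right) + 0\right) = 3 + \left(\left(Z^{2} + Z^{2}\right) + 0\right) = 3 + \left(2 Z^{2} + 0\right) = 3 + 2 Z^{2}$)
$- \frac{298}{4516} + \frac{\left(3 + 14\right) 4 - -430}{V{\left(-27 \right)}} = - \frac{298}{4516} + \frac{\left(3 + 14\right) 4 - -430}{3 + 2 \left(-27\right)^{2}} = \left(-298\right) \frac{1}{4516} + \frac{17 \cdot 4 + 430}{3 + 2 \cdot 729} = - \frac{149}{2258} + \frac{68 + 430}{3 + 1458} = - \frac{149}{2258} + \frac{498}{1461} = - \frac{149}{2258} + 498 \cdot \frac{1}{1461} = - \frac{149}{2258} + \frac{166}{487} = \frac{302265}{1099646}$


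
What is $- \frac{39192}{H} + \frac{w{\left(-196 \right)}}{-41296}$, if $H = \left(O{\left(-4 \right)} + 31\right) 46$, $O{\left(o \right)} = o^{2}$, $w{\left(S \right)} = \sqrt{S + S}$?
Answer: $- \frac{852}{47} - \frac{7 i \sqrt{2}}{20648} \approx -18.128 - 0.00047944 i$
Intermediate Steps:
$w{\left(S \right)} = \sqrt{2} \sqrt{S}$ ($w{\left(S \right)} = \sqrt{2 S} = \sqrt{2} \sqrt{S}$)
$H = 2162$ ($H = \left(\left(-4\right)^{2} + 31\right) 46 = \left(16 + 31\right) 46 = 47 \cdot 46 = 2162$)
$- \frac{39192}{H} + \frac{w{\left(-196 \right)}}{-41296} = - \frac{39192}{2162} + \frac{\sqrt{2} \sqrt{-196}}{-41296} = \left(-39192\right) \frac{1}{2162} + \sqrt{2} \cdot 14 i \left(- \frac{1}{41296}\right) = - \frac{852}{47} + 14 i \sqrt{2} \left(- \frac{1}{41296}\right) = - \frac{852}{47} - \frac{7 i \sqrt{2}}{20648}$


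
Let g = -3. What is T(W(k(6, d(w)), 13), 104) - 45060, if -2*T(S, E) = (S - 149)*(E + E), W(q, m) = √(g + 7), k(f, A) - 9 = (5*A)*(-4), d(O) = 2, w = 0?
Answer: -29772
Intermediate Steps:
k(f, A) = 9 - 20*A (k(f, A) = 9 + (5*A)*(-4) = 9 - 20*A)
W(q, m) = 2 (W(q, m) = √(-3 + 7) = √4 = 2)
T(S, E) = -E*(-149 + S) (T(S, E) = -(S - 149)*(E + E)/2 = -(-149 + S)*2*E/2 = -E*(-149 + S))
T(W(k(6, d(w)), 13), 104) - 45060 = 104*(149 - 1*2) - 45060 = 104*(149 - 2) - 45060 = 104*147 - 45060 = 15288 - 45060 = -29772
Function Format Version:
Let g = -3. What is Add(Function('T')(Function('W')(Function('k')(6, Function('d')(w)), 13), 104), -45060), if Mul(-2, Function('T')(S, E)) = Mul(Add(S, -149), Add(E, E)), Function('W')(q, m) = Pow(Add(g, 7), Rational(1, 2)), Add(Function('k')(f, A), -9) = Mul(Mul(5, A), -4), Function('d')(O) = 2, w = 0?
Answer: -29772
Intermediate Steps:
Function('k')(f, A) = Add(9, Mul(-20, A)) (Function('k')(f, A) = Add(9, Mul(Mul(5, A), -4)) = Add(9, Mul(-20, A)))
Function('W')(q, m) = 2 (Function('W')(q, m) = Pow(Add(-3, 7), Rational(1, 2)) = Pow(4, Rational(1, 2)) = 2)
Function('T')(S, E) = Mul(-1, E, Add(-149, S)) (Function('T')(S, E) = Mul(Rational(-1, 2), Mul(Add(S, -149), Add(E, E))) = Mul(Rational(-1, 2), Mul(Add(-149, S), Mul(2, E))) = Mul(Rational(-1, 2), Mul(2, E, Add(-149, S))) = Mul(-1, E, Add(-149, S)))
Add(Function('T')(Function('W')(Function('k')(6, Function('d')(w)), 13), 104), -45060) = Add(Mul(104, Add(149, Mul(-1, 2))), -45060) = Add(Mul(104, Add(149, -2)), -45060) = Add(Mul(104, 147), -45060) = Add(15288, -45060) = -29772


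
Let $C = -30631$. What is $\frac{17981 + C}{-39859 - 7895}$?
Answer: $\frac{6325}{23877} \approx 0.2649$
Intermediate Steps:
$\frac{17981 + C}{-39859 - 7895} = \frac{17981 - 30631}{-39859 - 7895} = - \frac{12650}{-47754} = \left(-12650\right) \left(- \frac{1}{47754}\right) = \frac{6325}{23877}$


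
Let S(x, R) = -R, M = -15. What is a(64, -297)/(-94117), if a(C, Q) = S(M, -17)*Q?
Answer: 5049/94117 ≈ 0.053646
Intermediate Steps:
a(C, Q) = 17*Q (a(C, Q) = (-1*(-17))*Q = 17*Q)
a(64, -297)/(-94117) = (17*(-297))/(-94117) = -5049*(-1/94117) = 5049/94117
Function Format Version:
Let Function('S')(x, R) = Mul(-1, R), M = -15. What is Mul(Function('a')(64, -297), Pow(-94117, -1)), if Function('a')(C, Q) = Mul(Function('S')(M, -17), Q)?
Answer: Rational(5049, 94117) ≈ 0.053646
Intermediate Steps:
Function('a')(C, Q) = Mul(17, Q) (Function('a')(C, Q) = Mul(Mul(-1, -17), Q) = Mul(17, Q))
Mul(Function('a')(64, -297), Pow(-94117, -1)) = Mul(Mul(17, -297), Pow(-94117, -1)) = Mul(-5049, Rational(-1, 94117)) = Rational(5049, 94117)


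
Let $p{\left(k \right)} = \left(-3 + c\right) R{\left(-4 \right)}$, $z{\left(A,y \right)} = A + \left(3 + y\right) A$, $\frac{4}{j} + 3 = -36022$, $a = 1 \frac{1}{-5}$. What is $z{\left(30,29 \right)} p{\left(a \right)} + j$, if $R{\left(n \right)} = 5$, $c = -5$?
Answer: $- \frac{1426590004}{36025} \approx -39600.0$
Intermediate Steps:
$a = - \frac{1}{5}$ ($a = 1 \left(- \frac{1}{5}\right) = - \frac{1}{5} \approx -0.2$)
$j = - \frac{4}{36025}$ ($j = \frac{4}{-3 - 36022} = \frac{4}{-36025} = 4 \left(- \frac{1}{36025}\right) = - \frac{4}{36025} \approx -0.00011103$)
$z{\left(A,y \right)} = A + A \left(3 + y\right)$
$p{\left(k \right)} = -40$ ($p{\left(k \right)} = \left(-3 - 5\right) 5 = \left(-8\right) 5 = -40$)
$z{\left(30,29 \right)} p{\left(a \right)} + j = 30 \left(4 + 29\right) \left(-40\right) - \frac{4}{36025} = 30 \cdot 33 \left(-40\right) - \frac{4}{36025} = 990 \left(-40\right) - \frac{4}{36025} = -39600 - \frac{4}{36025} = - \frac{1426590004}{36025}$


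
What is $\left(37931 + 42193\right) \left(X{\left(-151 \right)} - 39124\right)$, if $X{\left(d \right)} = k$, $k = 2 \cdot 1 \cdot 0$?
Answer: $-3134771376$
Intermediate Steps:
$k = 0$ ($k = 2 \cdot 0 = 0$)
$X{\left(d \right)} = 0$
$\left(37931 + 42193\right) \left(X{\left(-151 \right)} - 39124\right) = \left(37931 + 42193\right) \left(0 - 39124\right) = 80124 \left(-39124\right) = -3134771376$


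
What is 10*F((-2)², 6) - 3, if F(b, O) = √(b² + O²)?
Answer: -3 + 20*√13 ≈ 69.111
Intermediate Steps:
F(b, O) = √(O² + b²)
10*F((-2)², 6) - 3 = 10*√(6² + ((-2)²)²) - 3 = 10*√(36 + 4²) - 3 = 10*√(36 + 16) - 3 = 10*√52 - 3 = 10*(2*√13) - 3 = 20*√13 - 3 = -3 + 20*√13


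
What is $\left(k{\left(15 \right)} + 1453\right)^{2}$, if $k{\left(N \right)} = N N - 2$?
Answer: $2808976$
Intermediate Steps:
$k{\left(N \right)} = -2 + N^{2}$ ($k{\left(N \right)} = N^{2} - 2 = -2 + N^{2}$)
$\left(k{\left(15 \right)} + 1453\right)^{2} = \left(\left(-2 + 15^{2}\right) + 1453\right)^{2} = \left(\left(-2 + 225\right) + 1453\right)^{2} = \left(223 + 1453\right)^{2} = 1676^{2} = 2808976$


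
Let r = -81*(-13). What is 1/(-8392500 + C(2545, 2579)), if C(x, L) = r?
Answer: -1/8391447 ≈ -1.1917e-7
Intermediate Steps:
r = 1053
C(x, L) = 1053
1/(-8392500 + C(2545, 2579)) = 1/(-8392500 + 1053) = 1/(-8391447) = -1/8391447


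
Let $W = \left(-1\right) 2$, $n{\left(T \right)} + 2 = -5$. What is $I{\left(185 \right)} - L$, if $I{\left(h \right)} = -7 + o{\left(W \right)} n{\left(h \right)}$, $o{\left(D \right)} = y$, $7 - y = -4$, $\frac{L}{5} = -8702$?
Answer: $43426$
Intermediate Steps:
$L = -43510$ ($L = 5 \left(-8702\right) = -43510$)
$n{\left(T \right)} = -7$ ($n{\left(T \right)} = -2 - 5 = -7$)
$y = 11$ ($y = 7 - -4 = 7 + 4 = 11$)
$W = -2$
$o{\left(D \right)} = 11$
$I{\left(h \right)} = -84$ ($I{\left(h \right)} = -7 + 11 \left(-7\right) = -7 - 77 = -84$)
$I{\left(185 \right)} - L = -84 - -43510 = -84 + 43510 = 43426$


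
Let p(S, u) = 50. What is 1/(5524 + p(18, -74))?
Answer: 1/5574 ≈ 0.00017940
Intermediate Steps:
1/(5524 + p(18, -74)) = 1/(5524 + 50) = 1/5574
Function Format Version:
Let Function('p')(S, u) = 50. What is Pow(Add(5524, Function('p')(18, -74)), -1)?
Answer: Rational(1, 5574) ≈ 0.00017940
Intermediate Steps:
Pow(Add(5524, Function('p')(18, -74)), -1) = Pow(Add(5524, 50), -1) = Pow(5574, -1) = Rational(1, 5574)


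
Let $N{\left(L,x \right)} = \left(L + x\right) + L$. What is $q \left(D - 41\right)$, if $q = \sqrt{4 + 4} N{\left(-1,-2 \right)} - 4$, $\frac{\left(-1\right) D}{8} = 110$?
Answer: $3684 + 7368 \sqrt{2} \approx 14104.0$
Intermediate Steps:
$D = -880$ ($D = \left(-8\right) 110 = -880$)
$N{\left(L,x \right)} = x + 2 L$
$q = -4 - 8 \sqrt{2}$ ($q = \sqrt{4 + 4} \left(-2 + 2 \left(-1\right)\right) - 4 = \sqrt{8} \left(-2 - 2\right) - 4 = 2 \sqrt{2} \left(-4\right) - 4 = - 8 \sqrt{2} - 4 = -4 - 8 \sqrt{2} \approx -15.314$)
$q \left(D - 41\right) = \left(-4 - 8 \sqrt{2}\right) \left(-880 - 41\right) = \left(-4 - 8 \sqrt{2}\right) \left(-921\right) = 3684 + 7368 \sqrt{2}$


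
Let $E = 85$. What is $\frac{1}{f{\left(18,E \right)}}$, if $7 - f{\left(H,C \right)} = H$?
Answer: $- \frac{1}{11} \approx -0.090909$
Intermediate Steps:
$f{\left(H,C \right)} = 7 - H$
$\frac{1}{f{\left(18,E \right)}} = \frac{1}{7 - 18} = \frac{1}{-11} = - \frac{1}{11}$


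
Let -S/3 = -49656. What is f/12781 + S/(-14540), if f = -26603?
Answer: -572691907/46458935 ≈ -12.327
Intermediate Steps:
S = 148968 (S = -3*(-49656) = 148968)
f/12781 + S/(-14540) = -26603/12781 + 148968/(-14540) = -26603*1/12781 + 148968*(-1/14540) = -26603/12781 - 37242/3635 = -572691907/46458935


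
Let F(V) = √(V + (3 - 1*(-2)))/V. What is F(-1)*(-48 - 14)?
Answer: 124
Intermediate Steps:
F(V) = √(5 + V)/V (F(V) = √(V + (3 + 2))/V = √(V + 5)/V = √(5 + V)/V)
F(-1)*(-48 - 14) = (√(5 - 1)/(-1))*(-48 - 14) = -√4*(-62) = -1*2*(-62) = -2*(-62) = 124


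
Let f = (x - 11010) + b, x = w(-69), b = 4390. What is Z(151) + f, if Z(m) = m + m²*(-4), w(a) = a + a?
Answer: -97811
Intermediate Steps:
w(a) = 2*a
x = -138 (x = 2*(-69) = -138)
Z(m) = m - 4*m²
f = -6758 (f = (-138 - 11010) + 4390 = -11148 + 4390 = -6758)
Z(151) + f = 151*(1 - 4*151) - 6758 = 151*(1 - 604) - 6758 = 151*(-603) - 6758 = -91053 - 6758 = -97811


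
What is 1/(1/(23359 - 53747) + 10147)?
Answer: 30388/308347035 ≈ 9.8551e-5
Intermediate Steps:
1/(1/(23359 - 53747) + 10147) = 1/(1/(-30388) + 10147) = 1/(-1/30388 + 10147) = 1/(308347035/30388) = 30388/308347035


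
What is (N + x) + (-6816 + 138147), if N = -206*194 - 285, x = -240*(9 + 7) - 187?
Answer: 87055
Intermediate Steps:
x = -4027 (x = -240*16 - 187 = -40*96 - 187 = -3840 - 187 = -4027)
N = -40249 (N = -39964 - 285 = -40249)
(N + x) + (-6816 + 138147) = (-40249 - 4027) + (-6816 + 138147) = -44276 + 131331 = 87055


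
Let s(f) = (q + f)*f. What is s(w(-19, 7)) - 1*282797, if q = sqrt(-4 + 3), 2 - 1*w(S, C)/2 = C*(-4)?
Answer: -279197 + 60*I ≈ -2.792e+5 + 60.0*I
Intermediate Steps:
w(S, C) = 4 + 8*C (w(S, C) = 4 - 2*C*(-4) = 4 - (-8)*C = 4 + 8*C)
q = I (q = sqrt(-1) = I ≈ 1.0*I)
s(f) = f*(I + f) (s(f) = (I + f)*f = f*(I + f))
s(w(-19, 7)) - 1*282797 = (4 + 8*7)*(I + (4 + 8*7)) - 1*282797 = (4 + 56)*(I + (4 + 56)) - 282797 = 60*(I + 60) - 282797 = 60*(60 + I) - 282797 = (3600 + 60*I) - 282797 = -279197 + 60*I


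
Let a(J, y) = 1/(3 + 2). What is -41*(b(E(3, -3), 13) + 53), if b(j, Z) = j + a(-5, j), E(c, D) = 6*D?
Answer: -7216/5 ≈ -1443.2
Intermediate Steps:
a(J, y) = 1/5
b(j, Z) = 1/5 + j (b(j, Z) = j + 1/5 = 1/5 + j)
-41*(b(E(3, -3), 13) + 53) = -41*((1/5 + 6*(-3)) + 53) = -41*((1/5 - 18) + 53) = -41*(-89/5 + 53) = -41*176/5 = -7216/5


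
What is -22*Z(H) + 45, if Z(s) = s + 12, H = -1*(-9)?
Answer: -417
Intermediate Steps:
H = 9
Z(s) = 12 + s
-22*Z(H) + 45 = -22*(12 + 9) + 45 = -22*21 + 45 = -462 + 45 = -417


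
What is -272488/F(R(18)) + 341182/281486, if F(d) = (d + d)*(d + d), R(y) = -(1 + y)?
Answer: -9526111295/50808223 ≈ -187.49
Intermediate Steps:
R(y) = -1 - y
F(d) = 4*d**2 (F(d) = (2*d)*(2*d) = 4*d**2)
-272488/F(R(18)) + 341182/281486 = -272488*1/(4*(-1 - 1*18)**2) + 341182/281486 = -272488*1/(4*(-1 - 18)**2) + 341182*(1/281486) = -272488/(4*(-19)**2) + 170591/140743 = -272488/(4*361) + 170591/140743 = -272488/1444 + 170591/140743 = -272488*1/1444 + 170591/140743 = -68122/361 + 170591/140743 = -9526111295/50808223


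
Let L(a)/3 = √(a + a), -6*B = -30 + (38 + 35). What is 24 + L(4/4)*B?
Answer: 24 - 43*√2/2 ≈ -6.4056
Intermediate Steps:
B = -43/6 (B = -(-30 + (38 + 35))/6 = -(-30 + 73)/6 = -⅙*43 = -43/6 ≈ -7.1667)
L(a) = 3*√2*√a (L(a) = 3*√(a + a) = 3*√(2*a) = 3*(√2*√a) = 3*√2*√a)
24 + L(4/4)*B = 24 + (3*√2*√(4/4))*(-43/6) = 24 + (3*√2*√(4*(¼)))*(-43/6) = 24 + (3*√2*√1)*(-43/6) = 24 + (3*√2*1)*(-43/6) = 24 + (3*√2)*(-43/6) = 24 - 43*√2/2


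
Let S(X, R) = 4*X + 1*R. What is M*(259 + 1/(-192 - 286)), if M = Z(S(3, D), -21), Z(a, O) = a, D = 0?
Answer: 742806/239 ≈ 3108.0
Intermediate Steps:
S(X, R) = R + 4*X (S(X, R) = 4*X + R = R + 4*X)
M = 12 (M = 0 + 4*3 = 0 + 12 = 12)
M*(259 + 1/(-192 - 286)) = 12*(259 + 1/(-192 - 286)) = 12*(259 + 1/(-478)) = 12*(259 - 1/478) = 12*(123801/478) = 742806/239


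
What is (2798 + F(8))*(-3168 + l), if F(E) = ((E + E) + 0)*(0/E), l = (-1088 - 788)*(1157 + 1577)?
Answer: -14359761296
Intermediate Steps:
l = -5128984 (l = -1876*2734 = -5128984)
F(E) = 0 (F(E) = (2*E + 0)*0 = (2*E)*0 = 0)
(2798 + F(8))*(-3168 + l) = (2798 + 0)*(-3168 - 5128984) = 2798*(-5132152) = -14359761296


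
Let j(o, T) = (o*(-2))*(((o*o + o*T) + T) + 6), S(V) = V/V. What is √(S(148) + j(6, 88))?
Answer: I*√7895 ≈ 88.854*I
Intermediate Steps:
S(V) = 1
j(o, T) = -2*o*(6 + T + o² + T*o) (j(o, T) = (-2*o)*(((o² + T*o) + T) + 6) = (-2*o)*((T + o² + T*o) + 6) = (-2*o)*(6 + T + o² + T*o) = -2*o*(6 + T + o² + T*o))
√(S(148) + j(6, 88)) = √(1 - 2*6*(6 + 88 + 6² + 88*6)) = √(1 - 2*6*(6 + 88 + 36 + 528)) = √(1 - 2*6*658) = √(1 - 7896) = √(-7895) = I*√7895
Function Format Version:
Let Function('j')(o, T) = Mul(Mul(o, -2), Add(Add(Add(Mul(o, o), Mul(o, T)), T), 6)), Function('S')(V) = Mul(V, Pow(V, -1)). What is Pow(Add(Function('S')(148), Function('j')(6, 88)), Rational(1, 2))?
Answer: Mul(I, Pow(7895, Rational(1, 2))) ≈ Mul(88.854, I)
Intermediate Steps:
Function('S')(V) = 1
Function('j')(o, T) = Mul(-2, o, Add(6, T, Pow(o, 2), Mul(T, o))) (Function('j')(o, T) = Mul(Mul(-2, o), Add(Add(Add(Pow(o, 2), Mul(T, o)), T), 6)) = Mul(Mul(-2, o), Add(Add(T, Pow(o, 2), Mul(T, o)), 6)) = Mul(Mul(-2, o), Add(6, T, Pow(o, 2), Mul(T, o))) = Mul(-2, o, Add(6, T, Pow(o, 2), Mul(T, o))))
Pow(Add(Function('S')(148), Function('j')(6, 88)), Rational(1, 2)) = Pow(Add(1, Mul(-2, 6, Add(6, 88, Pow(6, 2), Mul(88, 6)))), Rational(1, 2)) = Pow(Add(1, Mul(-2, 6, Add(6, 88, 36, 528))), Rational(1, 2)) = Pow(Add(1, Mul(-2, 6, 658)), Rational(1, 2)) = Pow(Add(1, -7896), Rational(1, 2)) = Pow(-7895, Rational(1, 2)) = Mul(I, Pow(7895, Rational(1, 2)))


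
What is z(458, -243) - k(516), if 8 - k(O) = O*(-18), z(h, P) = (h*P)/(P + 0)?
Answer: -8838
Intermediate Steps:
z(h, P) = h (z(h, P) = (P*h)/P = h)
k(O) = 8 + 18*O (k(O) = 8 - O*(-18) = 8 - (-18)*O = 8 + 18*O)
z(458, -243) - k(516) = 458 - (8 + 18*516) = 458 - (8 + 9288) = 458 - 1*9296 = 458 - 9296 = -8838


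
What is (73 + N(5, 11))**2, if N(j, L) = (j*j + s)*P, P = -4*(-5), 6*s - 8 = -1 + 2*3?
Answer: 3418801/9 ≈ 3.7987e+5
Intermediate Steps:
s = 13/6 (s = 4/3 + (-1 + 2*3)/6 = 4/3 + (-1 + 6)/6 = 4/3 + (1/6)*5 = 4/3 + 5/6 = 13/6 ≈ 2.1667)
P = 20
N(j, L) = 130/3 + 20*j**2 (N(j, L) = (j*j + 13/6)*20 = (j**2 + 13/6)*20 = (13/6 + j**2)*20 = 130/3 + 20*j**2)
(73 + N(5, 11))**2 = (73 + (130/3 + 20*5**2))**2 = (73 + (130/3 + 20*25))**2 = (73 + (130/3 + 500))**2 = (73 + 1630/3)**2 = (1849/3)**2 = 3418801/9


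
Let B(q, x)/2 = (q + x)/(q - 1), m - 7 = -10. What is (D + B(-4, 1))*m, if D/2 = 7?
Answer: -228/5 ≈ -45.600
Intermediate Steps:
D = 14 (D = 2*7 = 14)
m = -3 (m = 7 - 10 = -3)
B(q, x) = 2*(q + x)/(-1 + q) (B(q, x) = 2*((q + x)/(q - 1)) = 2*((q + x)/(-1 + q)) = 2*(q + x)/(-1 + q))
(D + B(-4, 1))*m = (14 + 2*(-4 + 1)/(-1 - 4))*(-3) = (14 + 2*(-3)/(-5))*(-3) = (14 + 2*(-⅕)*(-3))*(-3) = (14 + 6/5)*(-3) = (76/5)*(-3) = -228/5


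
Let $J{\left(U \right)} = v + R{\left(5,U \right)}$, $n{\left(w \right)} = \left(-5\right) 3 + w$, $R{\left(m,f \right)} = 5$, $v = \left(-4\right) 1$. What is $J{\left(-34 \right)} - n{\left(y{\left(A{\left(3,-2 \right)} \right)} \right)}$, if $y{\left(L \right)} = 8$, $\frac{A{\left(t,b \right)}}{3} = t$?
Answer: $8$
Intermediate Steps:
$v = -4$
$A{\left(t,b \right)} = 3 t$
$n{\left(w \right)} = -15 + w$
$J{\left(U \right)} = 1$ ($J{\left(U \right)} = -4 + 5 = 1$)
$J{\left(-34 \right)} - n{\left(y{\left(A{\left(3,-2 \right)} \right)} \right)} = 1 - \left(-15 + 8\right) = 1 - -7 = 1 + 7 = 8$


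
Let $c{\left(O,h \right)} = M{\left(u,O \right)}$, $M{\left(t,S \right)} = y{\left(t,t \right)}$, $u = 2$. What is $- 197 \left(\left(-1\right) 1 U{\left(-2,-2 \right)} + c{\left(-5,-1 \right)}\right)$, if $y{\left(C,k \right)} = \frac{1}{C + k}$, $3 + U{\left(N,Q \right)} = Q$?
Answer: $- \frac{4137}{4} \approx -1034.3$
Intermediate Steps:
$U{\left(N,Q \right)} = -3 + Q$
$M{\left(t,S \right)} = \frac{1}{2 t}$ ($M{\left(t,S \right)} = \frac{1}{t + t} = \frac{1}{2 t}$)
$c{\left(O,h \right)} = \frac{1}{4}$ ($c{\left(O,h \right)} = \frac{1}{2 \cdot 2} = \frac{1}{2} \cdot \frac{1}{2} = \frac{1}{4}$)
$- 197 \left(\left(-1\right) 1 U{\left(-2,-2 \right)} + c{\left(-5,-1 \right)}\right) = - 197 \left(\left(-1\right) 1 \left(-3 - 2\right) + \frac{1}{4}\right) = - 197 \left(\left(-1\right) \left(-5\right) + \frac{1}{4}\right) = - 197 \left(5 + \frac{1}{4}\right) = \left(-197\right) \frac{21}{4} = - \frac{4137}{4}$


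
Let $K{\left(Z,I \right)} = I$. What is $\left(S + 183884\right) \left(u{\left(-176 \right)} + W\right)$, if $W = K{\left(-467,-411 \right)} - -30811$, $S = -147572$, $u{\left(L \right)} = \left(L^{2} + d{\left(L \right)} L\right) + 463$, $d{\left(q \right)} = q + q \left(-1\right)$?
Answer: $2245497768$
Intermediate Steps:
$d{\left(q \right)} = 0$ ($d{\left(q \right)} = q - q = 0$)
$u{\left(L \right)} = 463 + L^{2}$ ($u{\left(L \right)} = \left(L^{2} + 0 L\right) + 463 = \left(L^{2} + 0\right) + 463 = L^{2} + 463 = 463 + L^{2}$)
$W = 30400$ ($W = -411 - -30811 = -411 + 30811 = 30400$)
$\left(S + 183884\right) \left(u{\left(-176 \right)} + W\right) = \left(-147572 + 183884\right) \left(\left(463 + \left(-176\right)^{2}\right) + 30400\right) = 36312 \left(\left(463 + 30976\right) + 30400\right) = 36312 \left(31439 + 30400\right) = 36312 \cdot 61839 = 2245497768$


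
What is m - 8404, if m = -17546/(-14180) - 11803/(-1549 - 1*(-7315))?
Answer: -85899129478/10220235 ≈ -8404.8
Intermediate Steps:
m = -8274538/10220235 (m = -17546*(-1/14180) - 11803/(-1549 + 7315) = 8773/7090 - 11803/5766 = -8274538/10220235 ≈ -0.80962)
m - 8404 = -8274538/10220235 - 8404 = -85899129478/10220235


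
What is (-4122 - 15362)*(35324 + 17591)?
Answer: -1030995860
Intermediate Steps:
(-4122 - 15362)*(35324 + 17591) = -19484*52915 = -1030995860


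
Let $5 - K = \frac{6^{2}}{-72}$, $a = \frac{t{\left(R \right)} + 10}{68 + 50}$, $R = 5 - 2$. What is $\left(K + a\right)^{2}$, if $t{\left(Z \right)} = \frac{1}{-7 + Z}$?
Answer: $\frac{6943225}{222784} \approx 31.166$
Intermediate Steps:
$R = 3$ ($R = 5 - 2 = 3$)
$a = \frac{39}{472}$ ($a = \frac{\frac{1}{-7 + 3} + 10}{68 + 50} = \frac{\frac{1}{-4} + 10}{118} = \left(- \frac{1}{4} + 10\right) \frac{1}{118} = \frac{39}{4} \cdot \frac{1}{118} = \frac{39}{472} \approx 0.082627$)
$K = \frac{11}{2}$ ($K = 5 - \frac{6^{2}}{-72} = 5 - 36 \left(- \frac{1}{72}\right) = 5 - - \frac{1}{2} = 5 + \frac{1}{2} = \frac{11}{2} \approx 5.5$)
$\left(K + a\right)^{2} = \left(\frac{11}{2} + \frac{39}{472}\right)^{2} = \left(\frac{2635}{472}\right)^{2} = \frac{6943225}{222784}$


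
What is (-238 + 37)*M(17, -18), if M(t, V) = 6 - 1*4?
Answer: -402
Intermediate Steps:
M(t, V) = 2 (M(t, V) = 6 - 4 = 2)
(-238 + 37)*M(17, -18) = (-238 + 37)*2 = -201*2 = -402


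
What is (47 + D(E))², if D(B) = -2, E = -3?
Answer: 2025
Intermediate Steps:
(47 + D(E))² = (47 - 2)² = 45² = 2025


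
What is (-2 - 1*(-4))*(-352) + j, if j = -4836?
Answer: -5540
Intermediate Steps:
(-2 - 1*(-4))*(-352) + j = (-2 - 1*(-4))*(-352) - 4836 = (-2 + 4)*(-352) - 4836 = 2*(-352) - 4836 = -704 - 4836 = -5540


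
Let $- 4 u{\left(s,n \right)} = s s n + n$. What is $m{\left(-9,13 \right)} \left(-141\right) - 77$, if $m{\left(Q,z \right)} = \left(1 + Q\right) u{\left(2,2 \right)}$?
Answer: $-2897$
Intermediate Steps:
$u{\left(s,n \right)} = - \frac{n}{4} - \frac{n s^{2}}{4}$ ($u{\left(s,n \right)} = - \frac{s s n + n}{4} = - \frac{s^{2} n + n}{4} = - \frac{n s^{2} + n}{4} = - \frac{n + n s^{2}}{4} = - \frac{n}{4} - \frac{n s^{2}}{4}$)
$m{\left(Q,z \right)} = - \frac{5}{2} - \frac{5 Q}{2}$ ($m{\left(Q,z \right)} = \left(1 + Q\right) \left(\left(- \frac{1}{4}\right) 2 \left(1 + 2^{2}\right)\right) = \left(1 + Q\right) \left(\left(- \frac{1}{4}\right) 2 \left(1 + 4\right)\right) = \left(1 + Q\right) \left(\left(- \frac{1}{4}\right) 2 \cdot 5\right) = \left(1 + Q\right) \left(- \frac{5}{2}\right) = - \frac{5}{2} - \frac{5 Q}{2}$)
$m{\left(-9,13 \right)} \left(-141\right) - 77 = \left(- \frac{5}{2} - - \frac{45}{2}\right) \left(-141\right) - 77 = \left(- \frac{5}{2} + \frac{45}{2}\right) \left(-141\right) - 77 = 20 \left(-141\right) - 77 = -2820 - 77 = -2897$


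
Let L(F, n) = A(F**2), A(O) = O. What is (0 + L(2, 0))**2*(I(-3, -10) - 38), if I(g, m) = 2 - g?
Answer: -528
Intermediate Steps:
L(F, n) = F**2
(0 + L(2, 0))**2*(I(-3, -10) - 38) = (0 + 2**2)**2*((2 - 1*(-3)) - 38) = (0 + 4)**2*((2 + 3) - 38) = 4**2*(5 - 38) = 16*(-33) = -528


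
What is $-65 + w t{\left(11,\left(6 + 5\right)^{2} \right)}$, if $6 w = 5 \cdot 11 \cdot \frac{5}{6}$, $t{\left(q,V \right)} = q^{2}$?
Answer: $\frac{30935}{36} \approx 859.31$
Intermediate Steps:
$w = \frac{275}{36}$ ($w = \frac{5 \cdot 11 \cdot \frac{5}{6}}{6} = \frac{55 \cdot 5 \cdot \frac{1}{6}}{6} = \frac{55 \cdot \frac{5}{6}}{6} = \frac{1}{6} \cdot \frac{275}{6} = \frac{275}{36} \approx 7.6389$)
$-65 + w t{\left(11,\left(6 + 5\right)^{2} \right)} = -65 + \frac{275 \cdot 11^{2}}{36} = -65 + \frac{275}{36} \cdot 121 = -65 + \frac{33275}{36} = \frac{30935}{36}$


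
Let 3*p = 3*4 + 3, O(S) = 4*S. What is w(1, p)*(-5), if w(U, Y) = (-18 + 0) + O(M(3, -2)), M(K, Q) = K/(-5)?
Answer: 102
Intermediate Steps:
M(K, Q) = -K/5 (M(K, Q) = K*(-⅕) = -K/5)
p = 5 (p = (3*4 + 3)/3 = (12 + 3)/3 = (⅓)*15 = 5)
w(U, Y) = -102/5 (w(U, Y) = (-18 + 0) + 4*(-⅕*3) = -18 + 4*(-⅗) = -18 - 12/5 = -102/5)
w(1, p)*(-5) = -102/5*(-5) = 102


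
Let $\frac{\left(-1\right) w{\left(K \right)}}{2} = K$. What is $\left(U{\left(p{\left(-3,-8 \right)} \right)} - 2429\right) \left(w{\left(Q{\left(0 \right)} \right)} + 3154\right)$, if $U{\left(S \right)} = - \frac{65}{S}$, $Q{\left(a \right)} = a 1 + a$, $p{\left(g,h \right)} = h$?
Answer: $- \frac{30541759}{4} \approx -7.6354 \cdot 10^{6}$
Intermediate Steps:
$Q{\left(a \right)} = 2 a$ ($Q{\left(a \right)} = a + a = 2 a$)
$w{\left(K \right)} = - 2 K$
$\left(U{\left(p{\left(-3,-8 \right)} \right)} - 2429\right) \left(w{\left(Q{\left(0 \right)} \right)} + 3154\right) = \left(- \frac{65}{-8} - 2429\right) \left(- 2 \cdot 2 \cdot 0 + 3154\right) = \left(\left(-65\right) \left(- \frac{1}{8}\right) - 2429\right) \left(\left(-2\right) 0 + 3154\right) = \left(\frac{65}{8} - 2429\right) \left(0 + 3154\right) = \left(- \frac{19367}{8}\right) 3154 = - \frac{30541759}{4}$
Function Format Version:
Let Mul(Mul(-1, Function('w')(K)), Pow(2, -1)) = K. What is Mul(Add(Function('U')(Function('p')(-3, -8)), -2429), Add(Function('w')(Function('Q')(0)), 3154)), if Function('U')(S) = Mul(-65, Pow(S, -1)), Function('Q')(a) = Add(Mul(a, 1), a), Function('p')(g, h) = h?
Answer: Rational(-30541759, 4) ≈ -7.6354e+6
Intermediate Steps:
Function('Q')(a) = Mul(2, a) (Function('Q')(a) = Add(a, a) = Mul(2, a))
Function('w')(K) = Mul(-2, K)
Mul(Add(Function('U')(Function('p')(-3, -8)), -2429), Add(Function('w')(Function('Q')(0)), 3154)) = Mul(Add(Mul(-65, Pow(-8, -1)), -2429), Add(Mul(-2, Mul(2, 0)), 3154)) = Mul(Add(Mul(-65, Rational(-1, 8)), -2429), Add(Mul(-2, 0), 3154)) = Mul(Add(Rational(65, 8), -2429), Add(0, 3154)) = Mul(Rational(-19367, 8), 3154) = Rational(-30541759, 4)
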